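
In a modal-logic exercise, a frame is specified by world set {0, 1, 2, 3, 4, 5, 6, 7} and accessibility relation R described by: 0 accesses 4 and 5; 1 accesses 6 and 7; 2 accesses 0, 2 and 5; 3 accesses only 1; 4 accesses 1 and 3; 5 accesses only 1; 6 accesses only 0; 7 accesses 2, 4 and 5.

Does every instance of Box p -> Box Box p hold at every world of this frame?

Axiom 4 corresponds to the accessibility relation being transitive.
Transitive: no — 0 R 4 and 4 R 1, but not 0 R 1.

No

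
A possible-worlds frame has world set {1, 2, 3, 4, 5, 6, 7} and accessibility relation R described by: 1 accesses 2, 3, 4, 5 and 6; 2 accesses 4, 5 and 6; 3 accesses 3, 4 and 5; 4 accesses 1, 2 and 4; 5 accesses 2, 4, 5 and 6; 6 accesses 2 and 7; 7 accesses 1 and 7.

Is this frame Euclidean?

No

Euclidean: no — 1 R 2 and 1 R 3, but not 2 R 3.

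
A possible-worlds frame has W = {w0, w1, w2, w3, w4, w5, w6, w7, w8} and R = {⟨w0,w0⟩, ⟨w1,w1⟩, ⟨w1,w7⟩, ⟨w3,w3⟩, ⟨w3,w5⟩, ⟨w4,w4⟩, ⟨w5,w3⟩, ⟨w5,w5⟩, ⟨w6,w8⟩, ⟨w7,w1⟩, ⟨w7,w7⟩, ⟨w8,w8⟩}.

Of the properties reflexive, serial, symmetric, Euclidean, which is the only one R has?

Euclidean

Reflexive: no — w2 is not related to itself.
Serial: no — w2 has no R-successor.
Symmetric: no — w6 R w8 but not w8 R w6.
Euclidean: yes — any two successors of a common world are R-related.
Only Euclidean holds.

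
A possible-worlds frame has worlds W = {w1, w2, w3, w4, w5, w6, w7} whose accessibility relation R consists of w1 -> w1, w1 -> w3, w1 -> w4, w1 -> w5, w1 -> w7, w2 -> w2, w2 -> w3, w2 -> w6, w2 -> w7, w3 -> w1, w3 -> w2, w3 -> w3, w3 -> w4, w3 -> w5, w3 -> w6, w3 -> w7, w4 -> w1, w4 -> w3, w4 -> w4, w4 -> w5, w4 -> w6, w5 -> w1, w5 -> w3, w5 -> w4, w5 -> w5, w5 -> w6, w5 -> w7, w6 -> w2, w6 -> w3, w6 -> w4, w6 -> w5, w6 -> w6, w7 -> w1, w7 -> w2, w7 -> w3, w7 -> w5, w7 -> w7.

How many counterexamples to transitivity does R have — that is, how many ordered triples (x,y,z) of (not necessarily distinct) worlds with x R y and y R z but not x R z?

Enumerating: (w1,w3,w2), (w1,w3,w6), (w1,w4,w6), (w1,w5,w6), (w1,w7,w2), (w2,w3,w1), (w2,w3,w4), (w2,w3,w5), (w2,w6,w4), (w2,w6,w5), (w2,w7,w1), (w2,w7,w5), … and 20 more.
Total: 32.

32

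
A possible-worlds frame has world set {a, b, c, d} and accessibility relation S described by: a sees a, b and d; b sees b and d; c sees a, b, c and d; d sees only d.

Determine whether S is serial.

Serial: yes — every world has a successor (e.g. a S a).

Yes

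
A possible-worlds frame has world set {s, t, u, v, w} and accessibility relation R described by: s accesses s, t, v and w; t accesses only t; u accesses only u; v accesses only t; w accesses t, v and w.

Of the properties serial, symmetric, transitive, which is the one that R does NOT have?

symmetric

Serial: yes — every world has a successor (e.g. s R s).
Symmetric: no — s R t but not t R s.
Transitive: yes — every two-step R-path is closed by a direct edge.
Only symmetric fails.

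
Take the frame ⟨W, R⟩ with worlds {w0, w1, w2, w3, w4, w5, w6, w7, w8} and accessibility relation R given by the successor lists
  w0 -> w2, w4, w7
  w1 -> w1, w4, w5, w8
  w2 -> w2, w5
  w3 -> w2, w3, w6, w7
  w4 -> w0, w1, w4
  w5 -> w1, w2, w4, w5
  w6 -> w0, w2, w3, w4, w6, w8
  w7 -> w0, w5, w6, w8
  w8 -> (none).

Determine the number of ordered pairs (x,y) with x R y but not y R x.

12

Enumerating: (w0,w2), (w1,w8), (w3,w2), (w3,w7), (w5,w4), (w6,w0), (w6,w2), (w6,w4), (w6,w8), (w7,w5), (w7,w6), (w7,w8).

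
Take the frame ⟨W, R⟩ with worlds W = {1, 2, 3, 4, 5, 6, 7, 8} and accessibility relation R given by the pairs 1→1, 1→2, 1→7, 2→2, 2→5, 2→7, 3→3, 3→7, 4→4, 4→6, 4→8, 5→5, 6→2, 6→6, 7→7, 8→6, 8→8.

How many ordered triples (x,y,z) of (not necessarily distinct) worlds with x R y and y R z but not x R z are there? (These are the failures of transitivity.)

5

Enumerating: (1,2,5), (4,6,2), (6,2,5), (6,2,7), (8,6,2).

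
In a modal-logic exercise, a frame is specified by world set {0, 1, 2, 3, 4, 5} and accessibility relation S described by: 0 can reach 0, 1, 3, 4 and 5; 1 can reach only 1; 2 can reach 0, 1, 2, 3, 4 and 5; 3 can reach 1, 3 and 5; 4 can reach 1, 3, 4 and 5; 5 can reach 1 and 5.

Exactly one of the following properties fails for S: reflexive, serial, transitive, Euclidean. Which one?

Euclidean

Reflexive: yes — every world is S-related to itself.
Serial: yes — every world has a successor (e.g. 0 S 0).
Transitive: yes — every two-step S-path is closed by a direct edge.
Euclidean: no — 0 S 1 and 0 S 3, but not 1 S 3.
Only Euclidean fails.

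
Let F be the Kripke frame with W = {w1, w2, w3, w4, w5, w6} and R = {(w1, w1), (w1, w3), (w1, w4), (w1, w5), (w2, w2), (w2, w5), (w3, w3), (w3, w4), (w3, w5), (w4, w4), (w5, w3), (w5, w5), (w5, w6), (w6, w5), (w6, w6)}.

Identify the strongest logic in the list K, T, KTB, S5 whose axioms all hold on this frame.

Reflexive (axiom T): yes — every world is R-related to itself.
Symmetric (axiom B): no — w1 R w3 but not w3 R w1.
Euclidean (axiom 5): no — w1 R w4 and w1 R w3, but not w4 R w3.
So F validates K, T; KTB would additionally require R to be symmetric. The strongest is T.

T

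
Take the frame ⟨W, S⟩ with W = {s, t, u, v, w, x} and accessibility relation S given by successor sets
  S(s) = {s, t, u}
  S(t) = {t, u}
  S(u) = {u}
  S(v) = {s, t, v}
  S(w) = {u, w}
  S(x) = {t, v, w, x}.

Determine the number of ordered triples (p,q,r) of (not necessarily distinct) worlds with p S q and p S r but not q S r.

16

Enumerating: (s,t,s), (s,u,s), (s,u,t), (t,u,t), (v,s,v), (v,t,s), (v,t,v), (w,u,w), (x,t,v), (x,t,w), (x,t,x), (x,v,w), (x,v,x), (x,w,t), (x,w,v), (x,w,x).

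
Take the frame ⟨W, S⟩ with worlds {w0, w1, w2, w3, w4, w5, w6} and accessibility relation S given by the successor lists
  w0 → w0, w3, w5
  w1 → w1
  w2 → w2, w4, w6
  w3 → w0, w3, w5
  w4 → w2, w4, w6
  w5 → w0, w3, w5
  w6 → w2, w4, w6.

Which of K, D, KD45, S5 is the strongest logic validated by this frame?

S5

Serial (axiom D): yes — every world has a successor (e.g. w0 S w0).
Euclidean (axiom 5): yes — any two successors of a common world are S-related.
Transitive (axiom 4): yes — every two-step S-path is closed by a direct edge.
Reflexive (axiom T): yes — every world is S-related to itself.
So F validates K, D, KD45, S5. The strongest is S5.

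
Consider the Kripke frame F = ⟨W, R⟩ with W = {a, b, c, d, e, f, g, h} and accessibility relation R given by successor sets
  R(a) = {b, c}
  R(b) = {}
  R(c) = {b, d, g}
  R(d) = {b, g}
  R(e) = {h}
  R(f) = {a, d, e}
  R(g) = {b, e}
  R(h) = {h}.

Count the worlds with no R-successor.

Enumerating: b.

1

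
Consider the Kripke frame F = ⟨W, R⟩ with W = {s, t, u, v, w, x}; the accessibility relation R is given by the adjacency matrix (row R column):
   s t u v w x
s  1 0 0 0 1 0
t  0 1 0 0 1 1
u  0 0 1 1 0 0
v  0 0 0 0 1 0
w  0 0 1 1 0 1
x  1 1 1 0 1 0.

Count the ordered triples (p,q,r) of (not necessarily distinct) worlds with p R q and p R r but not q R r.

Enumerating: (s,w,s), (s,w,w), (t,w,t), (t,w,w), (t,x,x), (u,v,u), (u,v,v), (v,w,w), (w,u,x), (w,v,u), (w,v,v), (w,v,x), … and 12 more.
Total: 24.

24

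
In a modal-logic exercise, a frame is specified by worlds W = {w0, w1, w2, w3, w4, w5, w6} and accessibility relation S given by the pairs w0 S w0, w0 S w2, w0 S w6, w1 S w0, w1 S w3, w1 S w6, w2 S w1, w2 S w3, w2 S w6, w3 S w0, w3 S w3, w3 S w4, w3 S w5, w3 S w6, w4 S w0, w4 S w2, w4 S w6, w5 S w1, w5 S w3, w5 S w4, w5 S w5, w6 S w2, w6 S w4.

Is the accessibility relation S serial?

Yes

Serial: yes — every world has a successor (e.g. w0 S w0).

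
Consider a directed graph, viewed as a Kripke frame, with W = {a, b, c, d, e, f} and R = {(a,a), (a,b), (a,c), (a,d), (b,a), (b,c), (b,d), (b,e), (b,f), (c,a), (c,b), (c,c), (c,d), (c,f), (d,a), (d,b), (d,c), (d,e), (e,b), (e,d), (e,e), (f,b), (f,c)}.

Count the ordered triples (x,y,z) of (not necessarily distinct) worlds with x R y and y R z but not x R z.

Enumerating: (a,b,e), (a,b,f), (a,c,f), (a,d,e), (b,a,b), (b,c,b), (b,d,b), (b,e,b), (b,f,b), (c,b,e), (c,d,e), (d,a,d), … and 17 more.
Total: 29.

29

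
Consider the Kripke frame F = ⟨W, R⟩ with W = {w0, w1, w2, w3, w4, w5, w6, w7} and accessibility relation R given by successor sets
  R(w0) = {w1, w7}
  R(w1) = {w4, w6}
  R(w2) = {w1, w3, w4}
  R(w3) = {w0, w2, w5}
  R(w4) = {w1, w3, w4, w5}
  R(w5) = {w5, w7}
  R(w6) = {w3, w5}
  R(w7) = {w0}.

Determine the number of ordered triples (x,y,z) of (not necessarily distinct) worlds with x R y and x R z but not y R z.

Enumerating: (w0,w1,w1), (w0,w1,w7), (w0,w7,w1), (w0,w7,w7), (w1,w4,w6), (w1,w6,w4), (w1,w6,w6), (w2,w1,w1), (w2,w1,w3), (w2,w3,w1), (w2,w3,w3), (w2,w3,w4), … and 22 more.
Total: 34.

34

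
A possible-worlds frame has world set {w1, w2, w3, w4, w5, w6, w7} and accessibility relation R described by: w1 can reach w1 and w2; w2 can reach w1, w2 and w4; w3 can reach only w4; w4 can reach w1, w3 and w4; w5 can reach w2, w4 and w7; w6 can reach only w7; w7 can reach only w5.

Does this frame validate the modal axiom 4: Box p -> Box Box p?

Axiom 4 corresponds to the accessibility relation being transitive.
Transitive: no — w1 R w2 and w2 R w4, but not w1 R w4.

No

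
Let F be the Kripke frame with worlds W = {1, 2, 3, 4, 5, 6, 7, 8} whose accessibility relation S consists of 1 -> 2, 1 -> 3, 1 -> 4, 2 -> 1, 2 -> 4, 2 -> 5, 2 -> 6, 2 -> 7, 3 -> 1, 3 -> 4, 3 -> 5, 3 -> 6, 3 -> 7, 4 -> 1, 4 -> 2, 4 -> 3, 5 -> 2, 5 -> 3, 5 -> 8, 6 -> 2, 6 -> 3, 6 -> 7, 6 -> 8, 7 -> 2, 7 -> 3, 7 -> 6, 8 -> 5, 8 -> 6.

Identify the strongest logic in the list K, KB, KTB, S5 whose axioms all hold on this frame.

Symmetric (axiom B): yes — every pair in S has its reverse in S.
Reflexive (axiom T): no — 1 is not related to itself.
Euclidean (axiom 5): no — 1 S 2 and 1 S 3, but not 2 S 3.
So F validates K, KB; KTB would additionally require S to be reflexive. The strongest is KB.

KB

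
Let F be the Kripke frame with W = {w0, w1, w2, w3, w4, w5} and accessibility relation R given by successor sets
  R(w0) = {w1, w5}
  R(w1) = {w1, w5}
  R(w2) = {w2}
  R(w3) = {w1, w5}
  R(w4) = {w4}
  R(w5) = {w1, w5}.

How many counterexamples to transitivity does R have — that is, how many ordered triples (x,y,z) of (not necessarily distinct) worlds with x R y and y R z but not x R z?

0

R is transitive; there are no such tuples.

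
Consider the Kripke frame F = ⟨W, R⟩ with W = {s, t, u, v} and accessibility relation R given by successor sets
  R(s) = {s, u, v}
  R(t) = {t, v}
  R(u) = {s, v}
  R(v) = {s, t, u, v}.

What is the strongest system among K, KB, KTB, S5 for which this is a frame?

KB

Symmetric (axiom B): yes — every pair in R has its reverse in R.
Reflexive (axiom T): no — u is not related to itself.
Euclidean (axiom 5): no — v R s and v R t, but not s R t.
So F validates K, KB; KTB would additionally require R to be reflexive. The strongest is KB.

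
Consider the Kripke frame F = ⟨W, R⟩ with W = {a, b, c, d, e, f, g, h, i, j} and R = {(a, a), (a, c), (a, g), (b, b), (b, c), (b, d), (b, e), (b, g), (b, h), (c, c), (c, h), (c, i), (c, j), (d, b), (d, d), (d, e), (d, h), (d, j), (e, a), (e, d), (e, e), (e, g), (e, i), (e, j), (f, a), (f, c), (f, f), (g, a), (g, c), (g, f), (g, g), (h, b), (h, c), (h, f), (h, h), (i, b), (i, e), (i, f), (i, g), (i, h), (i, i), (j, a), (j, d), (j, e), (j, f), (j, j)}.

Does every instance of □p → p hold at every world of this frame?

Axiom T corresponds to the accessibility relation being reflexive.
Reflexive: yes — every world is R-related to itself.

Yes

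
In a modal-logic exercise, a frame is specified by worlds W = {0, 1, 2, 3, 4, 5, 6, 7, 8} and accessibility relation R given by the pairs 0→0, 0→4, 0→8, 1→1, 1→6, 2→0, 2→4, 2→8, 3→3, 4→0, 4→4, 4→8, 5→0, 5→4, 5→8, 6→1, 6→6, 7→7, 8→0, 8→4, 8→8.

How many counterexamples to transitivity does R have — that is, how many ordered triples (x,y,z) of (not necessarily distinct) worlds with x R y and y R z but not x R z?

R is transitive; there are no such tuples.

0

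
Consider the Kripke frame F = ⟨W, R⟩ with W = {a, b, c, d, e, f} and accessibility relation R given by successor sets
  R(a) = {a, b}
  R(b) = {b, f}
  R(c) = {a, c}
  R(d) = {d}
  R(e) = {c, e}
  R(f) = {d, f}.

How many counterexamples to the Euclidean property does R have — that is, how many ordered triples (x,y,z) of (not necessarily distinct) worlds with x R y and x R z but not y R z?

Enumerating: (a,b,a), (b,f,b), (c,a,c), (e,c,e), (f,d,f).

5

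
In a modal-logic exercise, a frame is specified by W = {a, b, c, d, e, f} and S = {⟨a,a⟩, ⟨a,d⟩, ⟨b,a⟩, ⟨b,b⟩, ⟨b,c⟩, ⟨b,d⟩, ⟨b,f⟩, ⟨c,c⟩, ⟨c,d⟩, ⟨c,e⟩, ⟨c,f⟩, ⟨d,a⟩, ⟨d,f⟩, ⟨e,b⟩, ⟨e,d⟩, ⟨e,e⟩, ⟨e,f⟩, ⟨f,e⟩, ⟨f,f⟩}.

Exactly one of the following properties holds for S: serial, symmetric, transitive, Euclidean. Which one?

Serial: yes — every world has a successor (e.g. a S a).
Symmetric: no — b S a but not a S b.
Transitive: no — a S d and d S f, but not a S f.
Euclidean: no — b S a and b S c, but not a S c.
Only serial holds.

serial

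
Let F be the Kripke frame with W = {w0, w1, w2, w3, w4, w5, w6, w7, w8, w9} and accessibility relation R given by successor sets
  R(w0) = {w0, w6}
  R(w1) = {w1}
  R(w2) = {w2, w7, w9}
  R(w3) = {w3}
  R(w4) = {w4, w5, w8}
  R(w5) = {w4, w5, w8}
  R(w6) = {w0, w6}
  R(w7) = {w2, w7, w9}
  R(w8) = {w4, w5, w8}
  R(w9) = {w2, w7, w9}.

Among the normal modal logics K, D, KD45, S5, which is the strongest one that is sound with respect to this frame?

Serial (axiom D): yes — every world has a successor (e.g. w0 R w0).
Euclidean (axiom 5): yes — any two successors of a common world are R-related.
Transitive (axiom 4): yes — every two-step R-path is closed by a direct edge.
Reflexive (axiom T): yes — every world is R-related to itself.
So F validates K, D, KD45, S5. The strongest is S5.

S5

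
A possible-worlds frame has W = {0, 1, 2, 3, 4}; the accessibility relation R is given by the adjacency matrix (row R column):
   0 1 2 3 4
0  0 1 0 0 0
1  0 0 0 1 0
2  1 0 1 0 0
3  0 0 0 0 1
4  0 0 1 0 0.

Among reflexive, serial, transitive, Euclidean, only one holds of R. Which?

serial

Reflexive: no — 0 is not related to itself.
Serial: yes — every world has a successor (e.g. 0 R 1).
Transitive: no — 0 R 1 and 1 R 3, but not 0 R 3.
Euclidean: no — 0 R 1 and 0 R 1, but not 1 R 1.
Only serial holds.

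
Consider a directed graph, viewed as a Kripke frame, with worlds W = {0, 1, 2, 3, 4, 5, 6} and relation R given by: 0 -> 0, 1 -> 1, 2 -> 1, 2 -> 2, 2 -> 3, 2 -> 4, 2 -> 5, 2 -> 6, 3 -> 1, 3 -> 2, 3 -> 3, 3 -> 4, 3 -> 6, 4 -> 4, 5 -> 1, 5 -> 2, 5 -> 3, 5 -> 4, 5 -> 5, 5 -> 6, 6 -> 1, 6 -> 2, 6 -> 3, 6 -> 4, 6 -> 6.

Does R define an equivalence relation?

Reflexive: yes — every world is R-related to itself.
Symmetric: no — 2 R 1 but not 1 R 2.
Transitive: no — 3 R 2 and 2 R 5, but not 3 R 5.
So R is not an equivalence relation.

No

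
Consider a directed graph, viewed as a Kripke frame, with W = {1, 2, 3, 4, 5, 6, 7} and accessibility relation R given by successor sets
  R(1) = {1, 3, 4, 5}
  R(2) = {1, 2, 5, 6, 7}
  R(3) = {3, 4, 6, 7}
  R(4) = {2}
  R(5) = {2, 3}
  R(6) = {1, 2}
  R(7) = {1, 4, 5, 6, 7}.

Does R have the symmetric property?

Symmetric: no — 1 R 3 but not 3 R 1.

No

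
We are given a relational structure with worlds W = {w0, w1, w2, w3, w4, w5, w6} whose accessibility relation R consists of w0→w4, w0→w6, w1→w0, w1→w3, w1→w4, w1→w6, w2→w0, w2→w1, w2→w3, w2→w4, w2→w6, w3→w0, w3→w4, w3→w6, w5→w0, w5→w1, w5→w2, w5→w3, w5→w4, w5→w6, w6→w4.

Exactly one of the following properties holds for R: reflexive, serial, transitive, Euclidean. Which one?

Reflexive: no — w0 is not related to itself.
Serial: no — w4 has no R-successor.
Transitive: yes — every two-step R-path is closed by a direct edge.
Euclidean: no — w0 R w4 and w0 R w6, but not w4 R w6.
Only transitive holds.

transitive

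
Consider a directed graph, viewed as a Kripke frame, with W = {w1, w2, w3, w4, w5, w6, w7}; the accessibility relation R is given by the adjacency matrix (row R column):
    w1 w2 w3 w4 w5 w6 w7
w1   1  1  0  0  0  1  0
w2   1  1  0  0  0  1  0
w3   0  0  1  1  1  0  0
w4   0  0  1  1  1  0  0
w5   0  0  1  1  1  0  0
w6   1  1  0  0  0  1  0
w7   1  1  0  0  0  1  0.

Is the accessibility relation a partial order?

No

Reflexive: no — w7 is not related to itself.
Transitive: yes — every two-step R-path is closed by a direct edge.
Antisymmetric: no — w1 R w2 and w2 R w1 with w1 ≠ w2.
So R is not a partial order.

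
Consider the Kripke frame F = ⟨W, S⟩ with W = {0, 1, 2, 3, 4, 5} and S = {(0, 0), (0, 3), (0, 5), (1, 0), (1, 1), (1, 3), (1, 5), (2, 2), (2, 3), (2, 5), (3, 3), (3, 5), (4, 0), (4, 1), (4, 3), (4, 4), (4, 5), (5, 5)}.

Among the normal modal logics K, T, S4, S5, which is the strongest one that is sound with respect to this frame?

S4

Reflexive (axiom T): yes — every world is S-related to itself.
Transitive (axiom 4): yes — every two-step S-path is closed by a direct edge.
Euclidean (axiom 5): no — 0 S 5 and 0 S 3, but not 5 S 3.
So F validates K, T, S4; S5 would additionally require S to be Euclidean. The strongest is S4.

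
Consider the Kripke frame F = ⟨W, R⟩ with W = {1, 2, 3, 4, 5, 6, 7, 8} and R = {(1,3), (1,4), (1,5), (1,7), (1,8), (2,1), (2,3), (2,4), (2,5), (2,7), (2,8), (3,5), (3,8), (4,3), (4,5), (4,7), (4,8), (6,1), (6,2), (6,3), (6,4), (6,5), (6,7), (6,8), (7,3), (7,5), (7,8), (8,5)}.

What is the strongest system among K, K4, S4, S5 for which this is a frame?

Transitive (axiom 4): yes — every two-step R-path is closed by a direct edge.
Reflexive (axiom T): no — 1 is not related to itself.
Euclidean (axiom 5): no — 1 R 3 and 1 R 4, but not 3 R 4.
So F validates K, K4; S4 would additionally require R to be reflexive. The strongest is K4.

K4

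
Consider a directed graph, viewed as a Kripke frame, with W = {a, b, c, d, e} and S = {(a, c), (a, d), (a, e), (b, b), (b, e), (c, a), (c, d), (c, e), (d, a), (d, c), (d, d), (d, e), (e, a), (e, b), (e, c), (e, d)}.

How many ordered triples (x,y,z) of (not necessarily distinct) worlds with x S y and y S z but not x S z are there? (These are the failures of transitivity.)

Enumerating: (a,c,a), (a,d,a), (a,e,a), (a,e,b), (b,e,a), (b,e,c), (b,e,d), (c,a,c), (c,d,c), (c,e,b), (c,e,c), (d,e,b), (e,a,e), (e,b,e), (e,c,e), (e,d,e).

16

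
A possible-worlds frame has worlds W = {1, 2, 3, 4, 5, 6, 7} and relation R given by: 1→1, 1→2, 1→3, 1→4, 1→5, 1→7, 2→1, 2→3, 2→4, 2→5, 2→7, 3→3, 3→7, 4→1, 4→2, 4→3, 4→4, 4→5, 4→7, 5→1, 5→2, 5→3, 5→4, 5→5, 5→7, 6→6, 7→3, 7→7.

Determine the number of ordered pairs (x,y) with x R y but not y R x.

8

Enumerating: (1,3), (1,7), (2,3), (2,7), (4,3), (4,7), (5,3), (5,7).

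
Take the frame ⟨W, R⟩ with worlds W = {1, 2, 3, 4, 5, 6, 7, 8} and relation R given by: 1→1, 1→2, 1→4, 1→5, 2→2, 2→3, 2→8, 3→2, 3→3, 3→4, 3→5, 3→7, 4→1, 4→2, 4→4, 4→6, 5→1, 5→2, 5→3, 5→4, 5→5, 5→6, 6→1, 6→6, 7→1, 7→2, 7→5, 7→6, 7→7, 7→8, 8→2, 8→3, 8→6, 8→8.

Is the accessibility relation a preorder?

No

Reflexive: yes — every world is R-related to itself.
Transitive: no — 1 R 2 and 2 R 3, but not 1 R 3.
So R is not a preorder.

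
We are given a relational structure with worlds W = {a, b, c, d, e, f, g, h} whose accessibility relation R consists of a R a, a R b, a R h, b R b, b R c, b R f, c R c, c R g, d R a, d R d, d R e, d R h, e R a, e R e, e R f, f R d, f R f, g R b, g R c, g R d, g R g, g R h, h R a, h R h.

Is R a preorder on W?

Reflexive: yes — every world is R-related to itself.
Transitive: no — a R b and b R c, but not a R c.
So R is not a preorder.

No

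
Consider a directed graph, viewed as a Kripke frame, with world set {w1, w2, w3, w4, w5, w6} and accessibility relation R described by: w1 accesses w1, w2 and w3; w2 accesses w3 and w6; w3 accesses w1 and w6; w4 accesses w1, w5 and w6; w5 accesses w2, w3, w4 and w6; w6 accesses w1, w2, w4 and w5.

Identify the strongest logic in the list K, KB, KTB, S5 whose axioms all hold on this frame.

Symmetric (axiom B): no — w1 R w2 but not w2 R w1.
Reflexive (axiom T): no — w2 is not related to itself.
Euclidean (axiom 5): no — w1 R w3 and w1 R w2, but not w3 R w2.
So F validates K; KB would additionally require R to be symmetric. The strongest is K.

K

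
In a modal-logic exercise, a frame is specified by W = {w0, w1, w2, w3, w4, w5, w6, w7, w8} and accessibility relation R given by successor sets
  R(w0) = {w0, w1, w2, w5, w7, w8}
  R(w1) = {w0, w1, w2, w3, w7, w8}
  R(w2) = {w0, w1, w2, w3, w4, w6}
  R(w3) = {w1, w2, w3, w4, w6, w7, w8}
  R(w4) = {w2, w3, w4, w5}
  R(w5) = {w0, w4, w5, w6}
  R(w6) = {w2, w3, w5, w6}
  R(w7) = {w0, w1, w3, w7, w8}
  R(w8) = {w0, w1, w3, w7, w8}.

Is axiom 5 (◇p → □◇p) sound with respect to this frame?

No

By correspondence theory, 5 is valid on a frame iff R is Euclidean.
Euclidean: no — w0 R w1 and w0 R w5, but not w1 R w5.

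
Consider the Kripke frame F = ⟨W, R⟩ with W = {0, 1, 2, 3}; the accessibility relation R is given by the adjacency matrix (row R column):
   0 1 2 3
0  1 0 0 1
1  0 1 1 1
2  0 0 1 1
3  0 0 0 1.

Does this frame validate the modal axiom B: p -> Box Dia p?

The schema B characterises exactly the symmetric frames.
Symmetric: no — 0 R 3 but not 3 R 0.

No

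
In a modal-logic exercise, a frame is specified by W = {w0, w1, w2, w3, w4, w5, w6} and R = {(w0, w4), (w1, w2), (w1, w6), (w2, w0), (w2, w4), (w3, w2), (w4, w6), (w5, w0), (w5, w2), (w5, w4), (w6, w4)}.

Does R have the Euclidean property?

Euclidean: no — w1 R w2 and w1 R w6, but not w2 R w6.

No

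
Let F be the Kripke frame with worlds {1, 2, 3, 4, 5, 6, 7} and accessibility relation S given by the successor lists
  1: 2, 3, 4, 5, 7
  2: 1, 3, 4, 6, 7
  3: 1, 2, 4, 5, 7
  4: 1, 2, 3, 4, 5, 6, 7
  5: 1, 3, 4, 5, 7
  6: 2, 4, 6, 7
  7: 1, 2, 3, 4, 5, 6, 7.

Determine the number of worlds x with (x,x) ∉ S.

Enumerating: 1, 2, 3.

3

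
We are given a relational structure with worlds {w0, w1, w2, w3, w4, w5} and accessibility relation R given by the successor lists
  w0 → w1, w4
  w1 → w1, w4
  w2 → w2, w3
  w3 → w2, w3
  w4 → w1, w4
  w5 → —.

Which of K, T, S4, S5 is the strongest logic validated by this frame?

Reflexive (axiom T): no — w0 is not related to itself.
Transitive (axiom 4): yes — every two-step R-path is closed by a direct edge.
Euclidean (axiom 5): yes — any two successors of a common world are R-related.
So F validates K; T would additionally require R to be reflexive. The strongest is K.

K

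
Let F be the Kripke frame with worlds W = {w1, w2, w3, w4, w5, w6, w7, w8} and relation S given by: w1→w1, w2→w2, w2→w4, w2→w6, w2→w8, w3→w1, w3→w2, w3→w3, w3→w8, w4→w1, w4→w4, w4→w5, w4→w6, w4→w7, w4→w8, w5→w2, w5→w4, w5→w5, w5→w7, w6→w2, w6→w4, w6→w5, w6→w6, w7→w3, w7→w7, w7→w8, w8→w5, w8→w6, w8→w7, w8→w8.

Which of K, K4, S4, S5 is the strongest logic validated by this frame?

K

Transitive (axiom 4): no — w2 S w4 and w4 S w1, but not w2 S w1.
Reflexive (axiom T): yes — every world is S-related to itself.
Euclidean (axiom 5): no — w2 S w6 and w2 S w8, but not w6 S w8.
So F validates K; K4 would additionally require S to be transitive. The strongest is K.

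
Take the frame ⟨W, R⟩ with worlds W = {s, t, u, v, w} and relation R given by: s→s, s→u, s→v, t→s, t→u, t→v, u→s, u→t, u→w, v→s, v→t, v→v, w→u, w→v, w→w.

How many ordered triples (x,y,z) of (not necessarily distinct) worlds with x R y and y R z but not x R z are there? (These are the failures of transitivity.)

18

Enumerating: (s,u,t), (s,u,w), (s,v,t), (t,u,t), (t,u,w), (t,v,t), (u,s,u), (u,s,v), (u,t,u), (u,t,v), (u,w,u), (u,w,v), (v,s,u), (v,t,u), (w,u,s), (w,u,t), (w,v,s), (w,v,t).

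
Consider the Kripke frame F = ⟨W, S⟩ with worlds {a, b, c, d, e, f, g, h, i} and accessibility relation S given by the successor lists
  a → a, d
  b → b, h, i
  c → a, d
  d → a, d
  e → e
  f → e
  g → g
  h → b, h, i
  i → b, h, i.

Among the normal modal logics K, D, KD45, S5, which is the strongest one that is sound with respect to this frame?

Serial (axiom D): yes — every world has a successor (e.g. a S a).
Euclidean (axiom 5): yes — any two successors of a common world are S-related.
Transitive (axiom 4): yes — every two-step S-path is closed by a direct edge.
Reflexive (axiom T): no — c is not related to itself.
So F validates K, D, KD45; S5 would additionally require S to be reflexive. The strongest is KD45.

KD45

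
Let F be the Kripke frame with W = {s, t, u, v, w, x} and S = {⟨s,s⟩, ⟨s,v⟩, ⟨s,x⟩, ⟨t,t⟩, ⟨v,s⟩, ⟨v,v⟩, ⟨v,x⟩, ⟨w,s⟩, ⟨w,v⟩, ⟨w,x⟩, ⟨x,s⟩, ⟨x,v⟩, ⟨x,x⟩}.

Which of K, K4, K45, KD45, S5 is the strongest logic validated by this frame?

K45

Transitive (axiom 4): yes — every two-step S-path is closed by a direct edge.
Euclidean (axiom 5): yes — any two successors of a common world are S-related.
Serial (axiom D): no — u has no S-successor.
Reflexive (axiom T): no — u is not related to itself.
So F validates K, K4, K45; KD45 would additionally require S to be serial. The strongest is K45.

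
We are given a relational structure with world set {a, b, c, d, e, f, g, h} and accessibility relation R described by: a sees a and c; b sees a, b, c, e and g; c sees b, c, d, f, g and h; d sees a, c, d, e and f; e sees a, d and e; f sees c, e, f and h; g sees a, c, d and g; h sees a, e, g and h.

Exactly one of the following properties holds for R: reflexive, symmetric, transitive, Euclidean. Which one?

reflexive

Reflexive: yes — every world is R-related to itself.
Symmetric: no — a R c but not c R a.
Transitive: no — a R c and c R b, but not a R b.
Euclidean: no — b R a and b R e, but not a R e.
Only reflexive holds.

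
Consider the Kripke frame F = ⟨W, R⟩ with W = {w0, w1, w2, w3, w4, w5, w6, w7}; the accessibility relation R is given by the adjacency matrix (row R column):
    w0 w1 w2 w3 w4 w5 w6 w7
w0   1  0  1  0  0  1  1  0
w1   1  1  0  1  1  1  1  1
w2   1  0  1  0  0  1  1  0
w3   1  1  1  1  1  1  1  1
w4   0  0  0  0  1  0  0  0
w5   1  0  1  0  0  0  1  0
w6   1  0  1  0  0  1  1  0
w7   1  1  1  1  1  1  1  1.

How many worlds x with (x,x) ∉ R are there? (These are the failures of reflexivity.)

1

Enumerating: w5.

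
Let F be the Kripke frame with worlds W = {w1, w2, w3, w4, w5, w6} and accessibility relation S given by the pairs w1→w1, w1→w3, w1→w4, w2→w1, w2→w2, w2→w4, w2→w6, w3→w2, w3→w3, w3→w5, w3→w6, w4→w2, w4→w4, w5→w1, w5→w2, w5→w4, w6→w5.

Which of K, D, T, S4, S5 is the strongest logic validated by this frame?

D

Serial (axiom D): yes — every world has a successor (e.g. w1 S w1).
Reflexive (axiom T): no — w5 is not related to itself.
Transitive (axiom 4): no — w1 S w3 and w3 S w2, but not w1 S w2.
Euclidean (axiom 5): no — w1 S w3 and w1 S w4, but not w3 S w4.
So F validates K, D; T would additionally require S to be reflexive. The strongest is D.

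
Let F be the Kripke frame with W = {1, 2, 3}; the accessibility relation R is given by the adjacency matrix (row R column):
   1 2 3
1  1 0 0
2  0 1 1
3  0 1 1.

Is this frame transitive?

Yes

Transitive: yes — every two-step R-path is closed by a direct edge.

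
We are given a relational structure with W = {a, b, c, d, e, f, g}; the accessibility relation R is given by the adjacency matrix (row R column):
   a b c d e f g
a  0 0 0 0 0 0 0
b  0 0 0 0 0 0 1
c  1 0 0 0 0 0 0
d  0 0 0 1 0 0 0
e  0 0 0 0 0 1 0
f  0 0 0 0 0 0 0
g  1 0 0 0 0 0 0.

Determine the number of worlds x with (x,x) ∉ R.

Enumerating: a, b, c, e, f, g.

6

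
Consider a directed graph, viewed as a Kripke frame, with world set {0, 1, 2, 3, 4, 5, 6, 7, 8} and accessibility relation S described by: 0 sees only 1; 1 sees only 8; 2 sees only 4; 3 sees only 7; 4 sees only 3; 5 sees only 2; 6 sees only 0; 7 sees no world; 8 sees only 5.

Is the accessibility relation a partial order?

Reflexive: no — 0 is not related to itself.
Transitive: no — 0 S 1 and 1 S 8, but not 0 S 8.
Antisymmetric: yes — no distinct pair is related both ways.
So S is not a partial order.

No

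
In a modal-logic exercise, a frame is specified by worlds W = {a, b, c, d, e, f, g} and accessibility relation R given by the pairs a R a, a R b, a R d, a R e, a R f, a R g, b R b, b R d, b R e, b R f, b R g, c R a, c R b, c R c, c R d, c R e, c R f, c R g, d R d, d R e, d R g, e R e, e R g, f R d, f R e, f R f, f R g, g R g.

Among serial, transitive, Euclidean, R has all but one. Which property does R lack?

Euclidean

Serial: yes — every world has a successor (e.g. a R a).
Transitive: yes — every two-step R-path is closed by a direct edge.
Euclidean: no — a R d and a R b, but not d R b.
Only Euclidean fails.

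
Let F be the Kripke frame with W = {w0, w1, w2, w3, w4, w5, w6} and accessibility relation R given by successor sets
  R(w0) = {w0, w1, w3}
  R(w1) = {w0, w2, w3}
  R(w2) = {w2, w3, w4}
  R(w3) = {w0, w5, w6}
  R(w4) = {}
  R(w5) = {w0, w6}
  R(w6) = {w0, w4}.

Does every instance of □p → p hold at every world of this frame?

No

By correspondence theory, T is valid on a frame iff R is reflexive.
Reflexive: no — w1 is not related to itself.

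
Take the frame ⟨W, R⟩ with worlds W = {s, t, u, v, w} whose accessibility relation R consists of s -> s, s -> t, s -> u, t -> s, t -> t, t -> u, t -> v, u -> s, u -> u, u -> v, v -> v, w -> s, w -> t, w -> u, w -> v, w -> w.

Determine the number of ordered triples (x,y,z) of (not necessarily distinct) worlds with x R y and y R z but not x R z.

Enumerating: (s,t,v), (s,u,v), (u,s,t).

3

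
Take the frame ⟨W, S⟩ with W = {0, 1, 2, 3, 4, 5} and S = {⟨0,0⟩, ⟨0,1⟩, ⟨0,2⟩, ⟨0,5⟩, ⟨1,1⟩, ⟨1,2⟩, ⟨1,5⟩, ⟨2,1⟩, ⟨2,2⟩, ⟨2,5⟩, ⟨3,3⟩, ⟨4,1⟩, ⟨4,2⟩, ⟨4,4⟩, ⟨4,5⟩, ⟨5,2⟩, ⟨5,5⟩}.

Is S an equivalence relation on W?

Reflexive: yes — every world is S-related to itself.
Symmetric: no — 0 S 1 but not 1 S 0.
Transitive: no — 5 S 2 and 2 S 1, but not 5 S 1.
So S is not an equivalence relation.

No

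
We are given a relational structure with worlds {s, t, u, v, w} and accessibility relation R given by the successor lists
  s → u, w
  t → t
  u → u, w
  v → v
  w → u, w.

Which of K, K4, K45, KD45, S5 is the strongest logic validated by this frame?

Transitive (axiom 4): yes — every two-step R-path is closed by a direct edge.
Euclidean (axiom 5): yes — any two successors of a common world are R-related.
Serial (axiom D): yes — every world has a successor (e.g. s R u).
Reflexive (axiom T): no — s is not related to itself.
So F validates K, K4, K45, KD45; S5 would additionally require R to be reflexive. The strongest is KD45.

KD45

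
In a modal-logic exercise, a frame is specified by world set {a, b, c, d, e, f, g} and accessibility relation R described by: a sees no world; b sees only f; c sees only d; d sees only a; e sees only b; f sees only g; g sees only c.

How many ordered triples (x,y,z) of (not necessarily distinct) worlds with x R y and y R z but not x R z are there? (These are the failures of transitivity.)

Enumerating: (b,f,g), (c,d,a), (e,b,f), (f,g,c), (g,c,d).

5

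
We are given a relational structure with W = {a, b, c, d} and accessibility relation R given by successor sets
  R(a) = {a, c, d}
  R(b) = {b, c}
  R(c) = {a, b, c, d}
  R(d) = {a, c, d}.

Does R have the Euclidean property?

No

Euclidean: no — c R a and c R b, but not a R b.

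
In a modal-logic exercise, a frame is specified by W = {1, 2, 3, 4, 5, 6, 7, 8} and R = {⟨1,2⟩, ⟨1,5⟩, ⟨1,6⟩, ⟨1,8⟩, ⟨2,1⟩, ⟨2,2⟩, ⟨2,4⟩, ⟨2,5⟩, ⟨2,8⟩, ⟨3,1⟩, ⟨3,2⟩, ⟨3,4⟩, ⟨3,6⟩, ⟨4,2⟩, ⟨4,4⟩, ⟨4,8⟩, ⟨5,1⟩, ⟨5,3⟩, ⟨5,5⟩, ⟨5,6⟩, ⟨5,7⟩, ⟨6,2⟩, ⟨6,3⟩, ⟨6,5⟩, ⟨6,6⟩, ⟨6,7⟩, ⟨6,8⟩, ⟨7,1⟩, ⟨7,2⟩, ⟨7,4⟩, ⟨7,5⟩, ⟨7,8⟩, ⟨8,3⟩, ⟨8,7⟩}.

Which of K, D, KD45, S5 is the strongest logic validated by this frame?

D

Serial (axiom D): yes — every world has a successor (e.g. 1 R 2).
Euclidean (axiom 5): no — 1 R 2 and 1 R 6, but not 2 R 6.
Transitive (axiom 4): no — 1 R 2 and 2 R 4, but not 1 R 4.
Reflexive (axiom T): no — 1 is not related to itself.
So F validates K, D; KD45 would additionally require R to be Euclidean and transitive. The strongest is D.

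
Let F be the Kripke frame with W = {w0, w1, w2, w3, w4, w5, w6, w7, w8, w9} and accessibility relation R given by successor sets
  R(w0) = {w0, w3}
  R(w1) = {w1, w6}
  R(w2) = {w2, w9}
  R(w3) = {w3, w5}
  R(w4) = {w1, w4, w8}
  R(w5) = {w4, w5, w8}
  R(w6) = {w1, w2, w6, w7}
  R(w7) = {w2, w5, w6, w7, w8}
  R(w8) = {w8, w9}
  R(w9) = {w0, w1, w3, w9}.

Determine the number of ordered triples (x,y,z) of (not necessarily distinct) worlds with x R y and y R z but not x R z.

Enumerating: (w0,w3,w5), (w1,w6,w2), (w1,w6,w7), (w2,w9,w0), (w2,w9,w1), (w2,w9,w3), (w3,w5,w4), (w3,w5,w8), (w4,w1,w6), (w4,w8,w9), (w5,w4,w1), (w5,w8,w9), … and 12 more.
Total: 24.

24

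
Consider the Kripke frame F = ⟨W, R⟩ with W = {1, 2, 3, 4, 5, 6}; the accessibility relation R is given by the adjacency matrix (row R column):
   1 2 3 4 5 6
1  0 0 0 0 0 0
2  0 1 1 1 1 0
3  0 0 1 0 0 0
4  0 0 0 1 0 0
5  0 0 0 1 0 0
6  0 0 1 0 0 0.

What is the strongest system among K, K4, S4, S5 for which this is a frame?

Transitive (axiom 4): yes — every two-step R-path is closed by a direct edge.
Reflexive (axiom T): no — 1 is not related to itself.
Euclidean (axiom 5): no — 2 R 3 and 2 R 4, but not 3 R 4.
So F validates K, K4; S4 would additionally require R to be reflexive. The strongest is K4.

K4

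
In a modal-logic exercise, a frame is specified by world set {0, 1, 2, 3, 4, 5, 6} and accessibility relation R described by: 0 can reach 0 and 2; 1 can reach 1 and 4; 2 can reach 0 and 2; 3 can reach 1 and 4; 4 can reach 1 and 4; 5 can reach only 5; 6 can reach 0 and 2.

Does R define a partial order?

Reflexive: no — 3 is not related to itself.
Transitive: yes — every two-step R-path is closed by a direct edge.
Antisymmetric: no — 0 R 2 and 2 R 0 with 0 ≠ 2.
So R is not a partial order.

No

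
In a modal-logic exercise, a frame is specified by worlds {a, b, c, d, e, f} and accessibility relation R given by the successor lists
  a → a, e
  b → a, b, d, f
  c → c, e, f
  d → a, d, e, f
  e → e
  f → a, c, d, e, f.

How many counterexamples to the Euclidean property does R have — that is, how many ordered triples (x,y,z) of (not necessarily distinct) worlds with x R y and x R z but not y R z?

23

Enumerating: (a,e,a), (b,a,b), (b,a,d), (b,a,f), (b,d,b), (b,f,b), (c,e,c), (c,e,f), (d,a,d), (d,a,f), (d,e,a), (d,e,d), … and 11 more.
Total: 23.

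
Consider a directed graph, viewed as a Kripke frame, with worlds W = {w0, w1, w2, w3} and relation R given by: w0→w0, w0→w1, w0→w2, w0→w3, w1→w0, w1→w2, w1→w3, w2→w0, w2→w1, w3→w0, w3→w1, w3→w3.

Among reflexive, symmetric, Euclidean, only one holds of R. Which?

symmetric

Reflexive: no — w1 is not related to itself.
Symmetric: yes — every pair in R has its reverse in R.
Euclidean: no — w0 R w2 and w0 R w3, but not w2 R w3.
Only symmetric holds.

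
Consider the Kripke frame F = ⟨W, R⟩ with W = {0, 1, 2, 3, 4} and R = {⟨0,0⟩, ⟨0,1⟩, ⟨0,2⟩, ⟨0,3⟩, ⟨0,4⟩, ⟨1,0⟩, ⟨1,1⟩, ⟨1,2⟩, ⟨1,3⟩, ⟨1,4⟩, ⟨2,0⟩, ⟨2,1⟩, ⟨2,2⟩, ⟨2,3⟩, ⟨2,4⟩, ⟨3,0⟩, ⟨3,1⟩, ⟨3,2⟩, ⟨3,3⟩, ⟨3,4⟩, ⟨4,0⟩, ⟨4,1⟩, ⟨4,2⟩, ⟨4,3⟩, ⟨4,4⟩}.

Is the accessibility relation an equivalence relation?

Yes

Reflexive: yes — every world is R-related to itself.
Symmetric: yes — every pair in R has its reverse in R.
Transitive: yes — every two-step R-path is closed by a direct edge.
So R is an equivalence relation.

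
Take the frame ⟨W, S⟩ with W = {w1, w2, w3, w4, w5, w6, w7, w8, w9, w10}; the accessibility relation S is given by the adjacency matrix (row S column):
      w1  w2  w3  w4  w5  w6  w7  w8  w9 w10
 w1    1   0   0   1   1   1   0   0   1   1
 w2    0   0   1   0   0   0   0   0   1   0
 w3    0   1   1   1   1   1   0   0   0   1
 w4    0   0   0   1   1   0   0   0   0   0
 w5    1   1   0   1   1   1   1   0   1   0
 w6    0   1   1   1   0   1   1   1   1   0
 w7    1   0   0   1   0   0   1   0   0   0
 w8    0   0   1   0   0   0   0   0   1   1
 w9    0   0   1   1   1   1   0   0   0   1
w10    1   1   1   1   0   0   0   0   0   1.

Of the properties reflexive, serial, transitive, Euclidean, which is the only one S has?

serial

Reflexive: no — w2 is not related to itself.
Serial: yes — every world has a successor (e.g. w1 S w1).
Transitive: no — w1 S w10 and w10 S w2, but not w1 S w2.
Euclidean: no — w1 S w10 and w1 S w5, but not w10 S w5.
Only serial holds.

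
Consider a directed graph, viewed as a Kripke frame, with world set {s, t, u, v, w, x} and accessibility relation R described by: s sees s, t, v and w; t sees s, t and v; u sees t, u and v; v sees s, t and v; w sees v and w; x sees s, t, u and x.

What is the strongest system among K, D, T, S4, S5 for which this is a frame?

T

Serial (axiom D): yes — every world has a successor (e.g. s R s).
Reflexive (axiom T): yes — every world is R-related to itself.
Transitive (axiom 4): no — t R s and s R w, but not t R w.
Euclidean (axiom 5): no — s R t and s R w, but not t R w.
So F validates K, D, T; S4 would additionally require R to be transitive. The strongest is T.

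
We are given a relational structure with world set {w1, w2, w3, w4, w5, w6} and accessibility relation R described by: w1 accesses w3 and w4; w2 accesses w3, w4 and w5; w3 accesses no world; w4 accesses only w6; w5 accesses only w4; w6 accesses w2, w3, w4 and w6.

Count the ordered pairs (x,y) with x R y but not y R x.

Enumerating: (w1,w3), (w1,w4), (w2,w3), (w2,w4), (w2,w5), (w5,w4), (w6,w2), (w6,w3).

8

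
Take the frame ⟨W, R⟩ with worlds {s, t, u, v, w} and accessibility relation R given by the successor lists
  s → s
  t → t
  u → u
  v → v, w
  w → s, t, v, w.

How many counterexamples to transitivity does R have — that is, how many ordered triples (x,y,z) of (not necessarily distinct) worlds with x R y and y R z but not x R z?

2

Enumerating: (v,w,s), (v,w,t).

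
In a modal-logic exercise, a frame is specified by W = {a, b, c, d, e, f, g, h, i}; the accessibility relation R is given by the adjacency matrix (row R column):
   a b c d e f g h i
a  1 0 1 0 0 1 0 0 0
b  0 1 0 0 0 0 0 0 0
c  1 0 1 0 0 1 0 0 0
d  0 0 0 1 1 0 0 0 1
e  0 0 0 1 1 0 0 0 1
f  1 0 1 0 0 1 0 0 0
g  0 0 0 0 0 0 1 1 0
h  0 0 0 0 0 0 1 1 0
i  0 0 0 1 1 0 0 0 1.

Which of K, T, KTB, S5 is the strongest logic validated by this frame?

S5

Reflexive (axiom T): yes — every world is R-related to itself.
Symmetric (axiom B): yes — every pair in R has its reverse in R.
Euclidean (axiom 5): yes — any two successors of a common world are R-related.
So F validates K, T, KTB, S5. The strongest is S5.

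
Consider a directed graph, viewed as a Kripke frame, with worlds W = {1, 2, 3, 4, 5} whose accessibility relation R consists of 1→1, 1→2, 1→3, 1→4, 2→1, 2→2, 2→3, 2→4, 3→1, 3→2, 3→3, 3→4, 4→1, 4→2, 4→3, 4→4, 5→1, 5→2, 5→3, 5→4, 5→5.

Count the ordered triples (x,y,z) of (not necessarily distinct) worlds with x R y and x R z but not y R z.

4

Enumerating: (5,1,5), (5,2,5), (5,3,5), (5,4,5).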